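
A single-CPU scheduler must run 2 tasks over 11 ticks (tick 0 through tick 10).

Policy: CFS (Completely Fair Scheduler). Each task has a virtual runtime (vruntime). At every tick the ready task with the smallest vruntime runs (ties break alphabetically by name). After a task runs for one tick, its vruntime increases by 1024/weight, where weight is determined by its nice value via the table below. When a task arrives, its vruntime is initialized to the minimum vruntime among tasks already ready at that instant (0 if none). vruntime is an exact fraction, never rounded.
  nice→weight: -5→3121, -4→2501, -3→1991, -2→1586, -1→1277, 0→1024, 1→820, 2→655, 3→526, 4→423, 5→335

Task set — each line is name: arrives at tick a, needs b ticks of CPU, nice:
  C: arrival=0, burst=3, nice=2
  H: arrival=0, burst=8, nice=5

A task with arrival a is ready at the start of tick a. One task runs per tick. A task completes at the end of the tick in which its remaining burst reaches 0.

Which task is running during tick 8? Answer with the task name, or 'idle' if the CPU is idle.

running at tick 8 = H

t=0: vr[C=0 H=0] → run C
t=1: vr[C=1024/655 H=0] → run H
t=2: vr[C=1024/655 H=1024/335] → run C
t=3: vr[C=2048/655 H=1024/335] → run H
t=4: vr[C=2048/655 H=2048/335] → run C
t=5: vr[H=2048/335] → run H
t=6: vr[H=3072/335] → run H
t=7: vr[H=4096/335] → run H
t=8: vr[H=1024/67] → run H
t=9: vr[H=6144/335] → run H
t=10: vr[H=7168/335] → run H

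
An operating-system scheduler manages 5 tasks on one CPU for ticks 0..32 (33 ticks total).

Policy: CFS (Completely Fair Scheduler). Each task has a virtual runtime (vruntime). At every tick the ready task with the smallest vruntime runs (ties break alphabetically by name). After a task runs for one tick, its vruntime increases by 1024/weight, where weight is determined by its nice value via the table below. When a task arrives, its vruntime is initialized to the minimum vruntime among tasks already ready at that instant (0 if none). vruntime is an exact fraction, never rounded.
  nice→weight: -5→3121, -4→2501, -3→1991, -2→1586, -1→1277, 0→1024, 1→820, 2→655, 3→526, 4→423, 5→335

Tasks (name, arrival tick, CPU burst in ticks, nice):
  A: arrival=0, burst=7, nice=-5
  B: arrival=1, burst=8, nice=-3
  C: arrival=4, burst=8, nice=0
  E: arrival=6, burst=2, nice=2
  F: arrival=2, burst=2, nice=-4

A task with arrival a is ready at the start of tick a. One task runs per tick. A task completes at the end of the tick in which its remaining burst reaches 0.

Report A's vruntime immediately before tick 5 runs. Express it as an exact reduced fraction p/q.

vruntime(A, start of tick 5) = 3072/3121

t=0: vr[A=0] → run A
t=1: vr[A=1024/3121 B=1024/3121] → run A
t=2: vr[A=2048/3121 B=1024/3121 F=1024/3121] → run B
t=3: vr[A=2048/3121 B=5234688/6213911 F=1024/3121] → run F
t=4: vr[A=2048/3121 B=5234688/6213911 C=2048/3121 F=5756928/7805621] → run A
t=5: vr[A=3072/3121 B=5234688/6213911 C=2048/3121 F=5756928/7805621] → run C
t=6: vr[A=3072/3121 B=5234688/6213911 C=5169/3121 E=5756928/7805621 F=5756928/7805621] → run E
t=7: vr[A=3072/3121 B=5234688/6213911 C=5169/3121 E=11763743744/5112681755 F=5756928/7805621] → run F
t=8: vr[A=3072/3121 B=5234688/6213911 C=5169/3121 E=11763743744/5112681755] → run B
t=9: vr[A=3072/3121 B=8430592/6213911 C=5169/3121 E=11763743744/5112681755] → run A
t=10: vr[A=4096/3121 B=8430592/6213911 C=5169/3121 E=11763743744/5112681755] → run A
t=11: vr[A=5120/3121 B=8430592/6213911 C=5169/3121 E=11763743744/5112681755] → run B
t=12: vr[A=5120/3121 B=11626496/6213911 C=5169/3121 E=11763743744/5112681755] → run A
t=13: vr[A=6144/3121 B=11626496/6213911 C=5169/3121 E=11763743744/5112681755] → run C
t=14: vr[A=6144/3121 B=11626496/6213911 C=8290/3121 E=11763743744/5112681755] → run B
t=15: vr[A=6144/3121 B=14822400/6213911 C=8290/3121 E=11763743744/5112681755] → run A
t=16: vr[B=14822400/6213911 C=8290/3121 E=11763743744/5112681755] → run E
t=17: vr[B=14822400/6213911 C=8290/3121] → run B
t=18: vr[B=18018304/6213911 C=8290/3121] → run C
t=19: vr[B=18018304/6213911 C=11411/3121] → run B
t=20: vr[B=21214208/6213911 C=11411/3121] → run B
t=21: vr[B=24410112/6213911 C=11411/3121] → run C
t=22: vr[B=24410112/6213911 C=14532/3121] → run B
t=23: vr[C=14532/3121] → run C
t=24: vr[C=17653/3121] → run C
t=25: vr[C=20774/3121] → run C
t=26: vr[C=23895/3121] → run C
t=27: (idle)
t=28: (idle)
t=29: (idle)
t=30: (idle)
t=31: (idle)
t=32: (idle)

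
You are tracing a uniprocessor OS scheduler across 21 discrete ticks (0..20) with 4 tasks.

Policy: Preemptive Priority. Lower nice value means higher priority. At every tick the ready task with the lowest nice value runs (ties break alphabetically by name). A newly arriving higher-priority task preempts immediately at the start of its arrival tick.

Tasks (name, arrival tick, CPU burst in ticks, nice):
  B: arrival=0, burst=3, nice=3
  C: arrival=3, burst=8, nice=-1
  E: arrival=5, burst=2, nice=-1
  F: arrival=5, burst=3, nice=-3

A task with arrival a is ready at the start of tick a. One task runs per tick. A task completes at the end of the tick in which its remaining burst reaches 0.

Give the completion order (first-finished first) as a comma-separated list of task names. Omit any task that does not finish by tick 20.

completion order = B, F, C, E

t=0: ready={B} → run B
t=1: ready={B} → run B
t=2: ready={B} → run B
t=3: ready={C} → run C
t=4: ready={C} → run C
t=5: ready={C,E,F} → run F
t=6: ready={C,E,F} → run F
t=7: ready={C,E,F} → run F
t=8: ready={C,E} → run C
t=9: ready={C,E} → run C
t=10: ready={C,E} → run C
t=11: ready={C,E} → run C
t=12: ready={C,E} → run C
t=13: ready={C,E} → run C
t=14: ready={E} → run E
t=15: ready={E} → run E
t=16: (idle)
t=17: (idle)
t=18: (idle)
t=19: (idle)
t=20: (idle)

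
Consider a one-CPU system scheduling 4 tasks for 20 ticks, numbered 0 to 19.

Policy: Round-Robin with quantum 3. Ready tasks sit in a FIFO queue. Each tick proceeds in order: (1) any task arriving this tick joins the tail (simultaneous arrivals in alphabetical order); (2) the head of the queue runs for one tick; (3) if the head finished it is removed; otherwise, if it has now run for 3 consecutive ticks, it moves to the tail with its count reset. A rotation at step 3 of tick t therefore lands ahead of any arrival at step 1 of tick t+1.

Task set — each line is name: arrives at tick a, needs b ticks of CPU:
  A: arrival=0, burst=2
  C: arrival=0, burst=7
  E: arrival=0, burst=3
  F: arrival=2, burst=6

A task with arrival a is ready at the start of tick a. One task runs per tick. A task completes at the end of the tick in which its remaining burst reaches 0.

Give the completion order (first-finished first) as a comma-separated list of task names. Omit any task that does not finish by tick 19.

completion order = A, E, F, C

t=0: queue=[A,C,E] q_used=0 → run A
t=1: queue=[A,C,E] q_used=1 → run A
t=2: queue=[C,E,F] q_used=0 → run C
t=3: queue=[C,E,F] q_used=1 → run C
t=4: queue=[C,E,F] q_used=2 → run C
t=5: queue=[E,F,C] q_used=0 → run E
t=6: queue=[E,F,C] q_used=1 → run E
t=7: queue=[E,F,C] q_used=2 → run E
t=8: queue=[F,C] q_used=0 → run F
t=9: queue=[F,C] q_used=1 → run F
t=10: queue=[F,C] q_used=2 → run F
t=11: queue=[C,F] q_used=0 → run C
t=12: queue=[C,F] q_used=1 → run C
t=13: queue=[C,F] q_used=2 → run C
t=14: queue=[F,C] q_used=0 → run F
t=15: queue=[F,C] q_used=1 → run F
t=16: queue=[F,C] q_used=2 → run F
t=17: queue=[C] q_used=0 → run C
t=18: (idle)
t=19: (idle)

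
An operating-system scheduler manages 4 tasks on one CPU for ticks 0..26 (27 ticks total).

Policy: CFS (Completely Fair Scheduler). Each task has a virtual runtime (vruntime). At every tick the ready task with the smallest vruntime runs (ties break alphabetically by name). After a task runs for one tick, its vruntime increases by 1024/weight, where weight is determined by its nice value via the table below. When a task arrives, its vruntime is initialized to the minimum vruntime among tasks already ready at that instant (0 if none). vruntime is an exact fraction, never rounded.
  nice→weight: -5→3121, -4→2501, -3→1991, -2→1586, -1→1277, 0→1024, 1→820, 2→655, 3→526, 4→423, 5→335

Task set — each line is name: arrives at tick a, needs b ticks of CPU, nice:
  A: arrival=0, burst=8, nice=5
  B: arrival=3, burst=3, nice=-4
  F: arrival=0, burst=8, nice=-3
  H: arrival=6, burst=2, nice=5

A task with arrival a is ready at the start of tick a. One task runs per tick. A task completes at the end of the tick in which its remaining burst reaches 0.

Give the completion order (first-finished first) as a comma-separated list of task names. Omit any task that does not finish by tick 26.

t=0: vr[A=0 F=0] → run A
t=1: vr[A=1024/335 F=0] → run F
t=2: vr[A=1024/335 F=1024/1991] → run F
t=3: vr[A=1024/335 B=2048/1991 F=2048/1991] → run B
t=4: vr[A=1024/335 B=7160832/4979491 F=2048/1991] → run F
t=5: vr[A=1024/335 B=7160832/4979491 F=3072/1991] → run B
t=6: vr[A=1024/335 B=9199616/4979491 F=3072/1991 H=3072/1991] → run F
t=7: vr[A=1024/335 B=9199616/4979491 F=4096/1991 H=3072/1991] → run H
t=8: vr[A=1024/335 B=9199616/4979491 F=4096/1991 H=3067904/666985] → run B
t=9: vr[A=1024/335 F=4096/1991 H=3067904/666985] → run F
t=10: vr[A=1024/335 F=5120/1991 H=3067904/666985] → run F
t=11: vr[A=1024/335 F=6144/1991 H=3067904/666985] → run A
t=12: vr[A=2048/335 F=6144/1991 H=3067904/666985] → run F
t=13: vr[A=2048/335 F=7168/1991 H=3067904/666985] → run F
t=14: vr[A=2048/335 H=3067904/666985] → run H
t=15: vr[A=2048/335] → run A
t=16: vr[A=3072/335] → run A
t=17: vr[A=4096/335] → run A
t=18: vr[A=1024/67] → run A
t=19: vr[A=6144/335] → run A
t=20: vr[A=7168/335] → run A
t=21: (idle)
t=22: (idle)
t=23: (idle)
t=24: (idle)
t=25: (idle)
t=26: (idle)

completion order = B, F, H, A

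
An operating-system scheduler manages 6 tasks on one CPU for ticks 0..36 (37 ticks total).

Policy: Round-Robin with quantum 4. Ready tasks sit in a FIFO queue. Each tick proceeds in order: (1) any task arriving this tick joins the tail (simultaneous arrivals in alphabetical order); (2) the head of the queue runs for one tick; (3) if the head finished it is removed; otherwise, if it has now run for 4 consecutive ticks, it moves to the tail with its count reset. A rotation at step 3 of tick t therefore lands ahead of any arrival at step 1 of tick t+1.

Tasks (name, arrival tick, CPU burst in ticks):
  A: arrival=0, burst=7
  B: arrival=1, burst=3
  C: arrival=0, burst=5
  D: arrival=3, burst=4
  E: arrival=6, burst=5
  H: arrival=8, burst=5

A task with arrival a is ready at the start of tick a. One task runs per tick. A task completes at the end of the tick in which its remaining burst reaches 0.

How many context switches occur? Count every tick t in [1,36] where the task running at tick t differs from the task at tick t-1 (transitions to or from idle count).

context switches = 10

t=0: queue=[A,C] q_used=0 → run A
t=1: queue=[A,C,B] q_used=1 → run A
t=2: queue=[A,C,B] q_used=2 → run A
t=3: queue=[A,C,B,D] q_used=3 → run A
t=4: queue=[C,B,D,A] q_used=0 → run C
t=5: queue=[C,B,D,A] q_used=1 → run C
t=6: queue=[C,B,D,A,E] q_used=2 → run C
t=7: queue=[C,B,D,A,E] q_used=3 → run C
t=8: queue=[B,D,A,E,C,H] q_used=0 → run B
t=9: queue=[B,D,A,E,C,H] q_used=1 → run B
t=10: queue=[B,D,A,E,C,H] q_used=2 → run B
t=11: queue=[D,A,E,C,H] q_used=0 → run D
t=12: queue=[D,A,E,C,H] q_used=1 → run D
t=13: queue=[D,A,E,C,H] q_used=2 → run D
t=14: queue=[D,A,E,C,H] q_used=3 → run D
t=15: queue=[A,E,C,H] q_used=0 → run A
t=16: queue=[A,E,C,H] q_used=1 → run A
t=17: queue=[A,E,C,H] q_used=2 → run A
t=18: queue=[E,C,H] q_used=0 → run E
t=19: queue=[E,C,H] q_used=1 → run E
t=20: queue=[E,C,H] q_used=2 → run E
t=21: queue=[E,C,H] q_used=3 → run E
t=22: queue=[C,H,E] q_used=0 → run C
t=23: queue=[H,E] q_used=0 → run H
t=24: queue=[H,E] q_used=1 → run H
t=25: queue=[H,E] q_used=2 → run H
t=26: queue=[H,E] q_used=3 → run H
t=27: queue=[E,H] q_used=0 → run E
t=28: queue=[H] q_used=0 → run H
t=29: (idle)
t=30: (idle)
t=31: (idle)
t=32: (idle)
t=33: (idle)
t=34: (idle)
t=35: (idle)
t=36: (idle)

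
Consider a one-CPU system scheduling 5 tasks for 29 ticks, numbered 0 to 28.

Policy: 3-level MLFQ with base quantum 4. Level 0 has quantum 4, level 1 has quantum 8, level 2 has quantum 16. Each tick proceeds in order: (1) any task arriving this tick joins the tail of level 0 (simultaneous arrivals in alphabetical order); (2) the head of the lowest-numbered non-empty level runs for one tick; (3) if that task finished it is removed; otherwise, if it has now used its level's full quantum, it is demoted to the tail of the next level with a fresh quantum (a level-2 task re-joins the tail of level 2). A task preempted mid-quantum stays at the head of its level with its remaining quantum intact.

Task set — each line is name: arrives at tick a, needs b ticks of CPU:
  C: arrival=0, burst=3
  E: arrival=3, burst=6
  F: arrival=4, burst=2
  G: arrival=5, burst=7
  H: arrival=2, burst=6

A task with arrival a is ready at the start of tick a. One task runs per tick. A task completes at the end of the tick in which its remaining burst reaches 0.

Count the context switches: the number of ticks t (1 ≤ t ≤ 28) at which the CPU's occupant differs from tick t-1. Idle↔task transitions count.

t=0: L0/L1/L2 = C/-/- → run C
t=1: L0/L1/L2 = C/-/- → run C
t=2: L0/L1/L2 = CH/-/- → run C
t=3: L0/L1/L2 = HE/-/- → run H
t=4: L0/L1/L2 = HEF/-/- → run H
t=5: L0/L1/L2 = HEFG/-/- → run H
t=6: L0/L1/L2 = HEFG/-/- → run H
t=7: L0/L1/L2 = EFG/H/- → run E
t=8: L0/L1/L2 = EFG/H/- → run E
t=9: L0/L1/L2 = EFG/H/- → run E
t=10: L0/L1/L2 = EFG/H/- → run E
t=11: L0/L1/L2 = FG/HE/- → run F
t=12: L0/L1/L2 = FG/HE/- → run F
t=13: L0/L1/L2 = G/HE/- → run G
t=14: L0/L1/L2 = G/HE/- → run G
t=15: L0/L1/L2 = G/HE/- → run G
t=16: L0/L1/L2 = G/HE/- → run G
t=17: L0/L1/L2 = -/HEG/- → run H
t=18: L0/L1/L2 = -/HEG/- → run H
t=19: L0/L1/L2 = -/EG/- → run E
t=20: L0/L1/L2 = -/EG/- → run E
t=21: L0/L1/L2 = -/G/- → run G
t=22: L0/L1/L2 = -/G/- → run G
t=23: L0/L1/L2 = -/G/- → run G
t=24: (idle)
t=25: (idle)
t=26: (idle)
t=27: (idle)
t=28: (idle)

context switches = 8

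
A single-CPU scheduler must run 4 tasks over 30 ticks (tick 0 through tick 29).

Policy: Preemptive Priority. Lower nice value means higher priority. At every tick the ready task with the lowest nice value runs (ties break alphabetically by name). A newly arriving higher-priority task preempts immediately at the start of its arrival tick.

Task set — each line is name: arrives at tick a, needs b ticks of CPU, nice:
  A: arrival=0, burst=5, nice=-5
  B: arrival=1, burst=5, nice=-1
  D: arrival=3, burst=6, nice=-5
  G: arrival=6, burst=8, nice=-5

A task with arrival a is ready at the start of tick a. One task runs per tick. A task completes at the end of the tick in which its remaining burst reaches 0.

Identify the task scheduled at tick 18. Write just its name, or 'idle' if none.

running at tick 18 = G

t=0: ready={A} → run A
t=1: ready={A,B} → run A
t=2: ready={A,B} → run A
t=3: ready={A,B,D} → run A
t=4: ready={A,B,D} → run A
t=5: ready={B,D} → run D
t=6: ready={B,D,G} → run D
t=7: ready={B,D,G} → run D
t=8: ready={B,D,G} → run D
t=9: ready={B,D,G} → run D
t=10: ready={B,D,G} → run D
t=11: ready={B,G} → run G
t=12: ready={B,G} → run G
t=13: ready={B,G} → run G
t=14: ready={B,G} → run G
t=15: ready={B,G} → run G
t=16: ready={B,G} → run G
t=17: ready={B,G} → run G
t=18: ready={B,G} → run G
t=19: ready={B} → run B
t=20: ready={B} → run B
t=21: ready={B} → run B
t=22: ready={B} → run B
t=23: ready={B} → run B
t=24: (idle)
t=25: (idle)
t=26: (idle)
t=27: (idle)
t=28: (idle)
t=29: (idle)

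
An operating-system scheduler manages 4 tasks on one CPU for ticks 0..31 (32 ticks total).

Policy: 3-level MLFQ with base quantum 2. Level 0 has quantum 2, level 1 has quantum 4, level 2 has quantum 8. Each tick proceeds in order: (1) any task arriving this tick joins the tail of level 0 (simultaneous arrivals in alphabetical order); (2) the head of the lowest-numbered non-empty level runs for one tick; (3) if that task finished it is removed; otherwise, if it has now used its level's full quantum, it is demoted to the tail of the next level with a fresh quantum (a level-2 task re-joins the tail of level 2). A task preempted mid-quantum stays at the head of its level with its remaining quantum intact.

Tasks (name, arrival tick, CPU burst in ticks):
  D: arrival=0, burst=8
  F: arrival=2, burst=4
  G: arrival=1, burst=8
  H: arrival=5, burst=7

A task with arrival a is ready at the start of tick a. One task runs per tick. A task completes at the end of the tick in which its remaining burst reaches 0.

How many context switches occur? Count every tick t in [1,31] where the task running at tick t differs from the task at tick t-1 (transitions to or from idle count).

t=0: L0/L1/L2 = D/-/- → run D
t=1: L0/L1/L2 = DG/-/- → run D
t=2: L0/L1/L2 = GF/D/- → run G
t=3: L0/L1/L2 = GF/D/- → run G
t=4: L0/L1/L2 = F/DG/- → run F
t=5: L0/L1/L2 = FH/DG/- → run F
t=6: L0/L1/L2 = H/DGF/- → run H
t=7: L0/L1/L2 = H/DGF/- → run H
t=8: L0/L1/L2 = -/DGFH/- → run D
t=9: L0/L1/L2 = -/DGFH/- → run D
t=10: L0/L1/L2 = -/DGFH/- → run D
t=11: L0/L1/L2 = -/DGFH/- → run D
t=12: L0/L1/L2 = -/GFH/D → run G
t=13: L0/L1/L2 = -/GFH/D → run G
t=14: L0/L1/L2 = -/GFH/D → run G
t=15: L0/L1/L2 = -/GFH/D → run G
t=16: L0/L1/L2 = -/FH/DG → run F
t=17: L0/L1/L2 = -/FH/DG → run F
t=18: L0/L1/L2 = -/H/DG → run H
t=19: L0/L1/L2 = -/H/DG → run H
t=20: L0/L1/L2 = -/H/DG → run H
t=21: L0/L1/L2 = -/H/DG → run H
t=22: L0/L1/L2 = -/-/DGH → run D
t=23: L0/L1/L2 = -/-/DGH → run D
t=24: L0/L1/L2 = -/-/GH → run G
t=25: L0/L1/L2 = -/-/GH → run G
t=26: L0/L1/L2 = -/-/H → run H
t=27: (idle)
t=28: (idle)
t=29: (idle)
t=30: (idle)
t=31: (idle)

context switches = 11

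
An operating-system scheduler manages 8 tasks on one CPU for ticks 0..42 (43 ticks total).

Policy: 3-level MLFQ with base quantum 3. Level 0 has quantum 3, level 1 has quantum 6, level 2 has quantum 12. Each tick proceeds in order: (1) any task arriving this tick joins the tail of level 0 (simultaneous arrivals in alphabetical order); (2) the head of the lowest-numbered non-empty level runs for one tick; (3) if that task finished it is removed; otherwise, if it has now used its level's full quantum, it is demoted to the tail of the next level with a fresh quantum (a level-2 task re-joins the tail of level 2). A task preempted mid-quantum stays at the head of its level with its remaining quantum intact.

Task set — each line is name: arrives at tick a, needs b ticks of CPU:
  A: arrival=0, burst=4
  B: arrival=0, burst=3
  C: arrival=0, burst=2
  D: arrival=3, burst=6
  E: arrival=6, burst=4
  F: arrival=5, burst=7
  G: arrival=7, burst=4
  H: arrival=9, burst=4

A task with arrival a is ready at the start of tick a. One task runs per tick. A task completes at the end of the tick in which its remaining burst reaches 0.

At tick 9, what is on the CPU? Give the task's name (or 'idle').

t=0: L0/L1/L2 = ABC/-/- → run A
t=1: L0/L1/L2 = ABC/-/- → run A
t=2: L0/L1/L2 = ABC/-/- → run A
t=3: L0/L1/L2 = BCD/A/- → run B
t=4: L0/L1/L2 = BCD/A/- → run B
t=5: L0/L1/L2 = BCDF/A/- → run B
t=6: L0/L1/L2 = CDFE/A/- → run C
t=7: L0/L1/L2 = CDFEG/A/- → run C
t=8: L0/L1/L2 = DFEG/A/- → run D
t=9: L0/L1/L2 = DFEGH/A/- → run D
t=10: L0/L1/L2 = DFEGH/A/- → run D
t=11: L0/L1/L2 = FEGH/AD/- → run F
t=12: L0/L1/L2 = FEGH/AD/- → run F
t=13: L0/L1/L2 = FEGH/AD/- → run F
t=14: L0/L1/L2 = EGH/ADF/- → run E
t=15: L0/L1/L2 = EGH/ADF/- → run E
t=16: L0/L1/L2 = EGH/ADF/- → run E
t=17: L0/L1/L2 = GH/ADFE/- → run G
t=18: L0/L1/L2 = GH/ADFE/- → run G
t=19: L0/L1/L2 = GH/ADFE/- → run G
t=20: L0/L1/L2 = H/ADFEG/- → run H
t=21: L0/L1/L2 = H/ADFEG/- → run H
t=22: L0/L1/L2 = H/ADFEG/- → run H
t=23: L0/L1/L2 = -/ADFEGH/- → run A
t=24: L0/L1/L2 = -/DFEGH/- → run D
t=25: L0/L1/L2 = -/DFEGH/- → run D
t=26: L0/L1/L2 = -/DFEGH/- → run D
t=27: L0/L1/L2 = -/FEGH/- → run F
t=28: L0/L1/L2 = -/FEGH/- → run F
t=29: L0/L1/L2 = -/FEGH/- → run F
t=30: L0/L1/L2 = -/FEGH/- → run F
t=31: L0/L1/L2 = -/EGH/- → run E
t=32: L0/L1/L2 = -/GH/- → run G
t=33: L0/L1/L2 = -/H/- → run H
t=34: (idle)
t=35: (idle)
t=36: (idle)
t=37: (idle)
t=38: (idle)
t=39: (idle)
t=40: (idle)
t=41: (idle)
t=42: (idle)

running at tick 9 = D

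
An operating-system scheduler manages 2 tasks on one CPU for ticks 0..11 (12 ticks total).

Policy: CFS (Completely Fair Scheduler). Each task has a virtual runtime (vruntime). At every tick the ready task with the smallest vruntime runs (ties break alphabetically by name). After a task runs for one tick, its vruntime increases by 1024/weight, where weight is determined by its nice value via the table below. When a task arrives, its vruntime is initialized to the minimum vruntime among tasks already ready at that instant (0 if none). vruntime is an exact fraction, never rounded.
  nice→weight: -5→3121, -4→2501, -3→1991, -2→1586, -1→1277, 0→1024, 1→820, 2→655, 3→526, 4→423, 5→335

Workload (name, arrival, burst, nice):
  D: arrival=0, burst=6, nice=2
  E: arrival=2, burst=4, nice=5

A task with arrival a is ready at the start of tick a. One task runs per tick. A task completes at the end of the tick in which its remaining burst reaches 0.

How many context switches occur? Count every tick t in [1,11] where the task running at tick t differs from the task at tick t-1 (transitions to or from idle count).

context switches = 6

t=0: vr[D=0] → run D
t=1: vr[D=1024/655] → run D
t=2: vr[D=2048/655 E=2048/655] → run D
t=3: vr[D=3072/655 E=2048/655] → run E
t=4: vr[D=3072/655 E=54272/8777] → run D
t=5: vr[D=4096/655 E=54272/8777] → run E
t=6: vr[D=4096/655 E=405504/43885] → run D
t=7: vr[D=1024/131 E=405504/43885] → run D
t=8: vr[E=405504/43885] → run E
t=9: vr[E=539648/43885] → run E
t=10: (idle)
t=11: (idle)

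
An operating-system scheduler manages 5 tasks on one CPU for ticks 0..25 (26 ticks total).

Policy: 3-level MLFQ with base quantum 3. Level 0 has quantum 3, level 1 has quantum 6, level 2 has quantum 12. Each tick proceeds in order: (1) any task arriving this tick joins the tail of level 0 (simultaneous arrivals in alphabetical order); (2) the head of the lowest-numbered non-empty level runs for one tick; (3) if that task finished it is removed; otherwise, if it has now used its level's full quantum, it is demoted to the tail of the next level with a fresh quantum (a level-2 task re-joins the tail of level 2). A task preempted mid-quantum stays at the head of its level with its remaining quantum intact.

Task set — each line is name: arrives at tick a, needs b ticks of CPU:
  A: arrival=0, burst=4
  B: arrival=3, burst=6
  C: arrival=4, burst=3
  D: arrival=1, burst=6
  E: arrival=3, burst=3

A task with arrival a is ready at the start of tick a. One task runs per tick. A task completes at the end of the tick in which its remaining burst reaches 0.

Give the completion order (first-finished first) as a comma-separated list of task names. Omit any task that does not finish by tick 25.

completion order = E, C, A, D, B

t=0: L0/L1/L2 = A/-/- → run A
t=1: L0/L1/L2 = AD/-/- → run A
t=2: L0/L1/L2 = AD/-/- → run A
t=3: L0/L1/L2 = DBE/A/- → run D
t=4: L0/L1/L2 = DBEC/A/- → run D
t=5: L0/L1/L2 = DBEC/A/- → run D
t=6: L0/L1/L2 = BEC/AD/- → run B
t=7: L0/L1/L2 = BEC/AD/- → run B
t=8: L0/L1/L2 = BEC/AD/- → run B
t=9: L0/L1/L2 = EC/ADB/- → run E
t=10: L0/L1/L2 = EC/ADB/- → run E
t=11: L0/L1/L2 = EC/ADB/- → run E
t=12: L0/L1/L2 = C/ADB/- → run C
t=13: L0/L1/L2 = C/ADB/- → run C
t=14: L0/L1/L2 = C/ADB/- → run C
t=15: L0/L1/L2 = -/ADB/- → run A
t=16: L0/L1/L2 = -/DB/- → run D
t=17: L0/L1/L2 = -/DB/- → run D
t=18: L0/L1/L2 = -/DB/- → run D
t=19: L0/L1/L2 = -/B/- → run B
t=20: L0/L1/L2 = -/B/- → run B
t=21: L0/L1/L2 = -/B/- → run B
t=22: (idle)
t=23: (idle)
t=24: (idle)
t=25: (idle)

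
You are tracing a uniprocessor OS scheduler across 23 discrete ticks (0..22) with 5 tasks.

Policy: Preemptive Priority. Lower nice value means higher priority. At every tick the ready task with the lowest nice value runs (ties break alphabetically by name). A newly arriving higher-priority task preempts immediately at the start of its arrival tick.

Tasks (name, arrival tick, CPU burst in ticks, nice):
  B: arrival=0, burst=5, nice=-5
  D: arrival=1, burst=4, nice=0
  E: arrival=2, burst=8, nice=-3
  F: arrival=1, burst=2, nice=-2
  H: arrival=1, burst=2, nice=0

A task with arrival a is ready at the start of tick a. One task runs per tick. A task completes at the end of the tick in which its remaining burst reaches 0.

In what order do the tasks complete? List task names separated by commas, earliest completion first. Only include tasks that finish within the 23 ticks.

completion order = B, E, F, D, H

t=0: ready={B} → run B
t=1: ready={B,D,F,H} → run B
t=2: ready={B,D,E,F,H} → run B
t=3: ready={B,D,E,F,H} → run B
t=4: ready={B,D,E,F,H} → run B
t=5: ready={D,E,F,H} → run E
t=6: ready={D,E,F,H} → run E
t=7: ready={D,E,F,H} → run E
t=8: ready={D,E,F,H} → run E
t=9: ready={D,E,F,H} → run E
t=10: ready={D,E,F,H} → run E
t=11: ready={D,E,F,H} → run E
t=12: ready={D,E,F,H} → run E
t=13: ready={D,F,H} → run F
t=14: ready={D,F,H} → run F
t=15: ready={D,H} → run D
t=16: ready={D,H} → run D
t=17: ready={D,H} → run D
t=18: ready={D,H} → run D
t=19: ready={H} → run H
t=20: ready={H} → run H
t=21: (idle)
t=22: (idle)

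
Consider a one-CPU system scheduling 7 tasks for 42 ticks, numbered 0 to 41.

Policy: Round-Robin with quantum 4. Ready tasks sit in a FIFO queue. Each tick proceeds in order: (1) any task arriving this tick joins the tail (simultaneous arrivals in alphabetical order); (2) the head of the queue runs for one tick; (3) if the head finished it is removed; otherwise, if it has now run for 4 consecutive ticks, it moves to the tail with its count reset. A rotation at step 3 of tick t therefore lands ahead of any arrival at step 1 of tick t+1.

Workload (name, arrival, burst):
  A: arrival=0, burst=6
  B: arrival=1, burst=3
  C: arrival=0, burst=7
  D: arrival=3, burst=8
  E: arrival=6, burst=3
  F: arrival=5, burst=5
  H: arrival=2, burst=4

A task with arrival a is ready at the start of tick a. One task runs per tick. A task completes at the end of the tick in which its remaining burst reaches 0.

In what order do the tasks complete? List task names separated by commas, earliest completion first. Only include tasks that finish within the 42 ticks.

completion order = B, H, A, E, C, D, F

t=0: queue=[A,C] q_used=0 → run A
t=1: queue=[A,C,B] q_used=1 → run A
t=2: queue=[A,C,B,H] q_used=2 → run A
t=3: queue=[A,C,B,H,D] q_used=3 → run A
t=4: queue=[C,B,H,D,A] q_used=0 → run C
t=5: queue=[C,B,H,D,A,F] q_used=1 → run C
t=6: queue=[C,B,H,D,A,F,E] q_used=2 → run C
t=7: queue=[C,B,H,D,A,F,E] q_used=3 → run C
t=8: queue=[B,H,D,A,F,E,C] q_used=0 → run B
t=9: queue=[B,H,D,A,F,E,C] q_used=1 → run B
t=10: queue=[B,H,D,A,F,E,C] q_used=2 → run B
t=11: queue=[H,D,A,F,E,C] q_used=0 → run H
t=12: queue=[H,D,A,F,E,C] q_used=1 → run H
t=13: queue=[H,D,A,F,E,C] q_used=2 → run H
t=14: queue=[H,D,A,F,E,C] q_used=3 → run H
t=15: queue=[D,A,F,E,C] q_used=0 → run D
t=16: queue=[D,A,F,E,C] q_used=1 → run D
t=17: queue=[D,A,F,E,C] q_used=2 → run D
t=18: queue=[D,A,F,E,C] q_used=3 → run D
t=19: queue=[A,F,E,C,D] q_used=0 → run A
t=20: queue=[A,F,E,C,D] q_used=1 → run A
t=21: queue=[F,E,C,D] q_used=0 → run F
t=22: queue=[F,E,C,D] q_used=1 → run F
t=23: queue=[F,E,C,D] q_used=2 → run F
t=24: queue=[F,E,C,D] q_used=3 → run F
t=25: queue=[E,C,D,F] q_used=0 → run E
t=26: queue=[E,C,D,F] q_used=1 → run E
t=27: queue=[E,C,D,F] q_used=2 → run E
t=28: queue=[C,D,F] q_used=0 → run C
t=29: queue=[C,D,F] q_used=1 → run C
t=30: queue=[C,D,F] q_used=2 → run C
t=31: queue=[D,F] q_used=0 → run D
t=32: queue=[D,F] q_used=1 → run D
t=33: queue=[D,F] q_used=2 → run D
t=34: queue=[D,F] q_used=3 → run D
t=35: queue=[F] q_used=0 → run F
t=36: (idle)
t=37: (idle)
t=38: (idle)
t=39: (idle)
t=40: (idle)
t=41: (idle)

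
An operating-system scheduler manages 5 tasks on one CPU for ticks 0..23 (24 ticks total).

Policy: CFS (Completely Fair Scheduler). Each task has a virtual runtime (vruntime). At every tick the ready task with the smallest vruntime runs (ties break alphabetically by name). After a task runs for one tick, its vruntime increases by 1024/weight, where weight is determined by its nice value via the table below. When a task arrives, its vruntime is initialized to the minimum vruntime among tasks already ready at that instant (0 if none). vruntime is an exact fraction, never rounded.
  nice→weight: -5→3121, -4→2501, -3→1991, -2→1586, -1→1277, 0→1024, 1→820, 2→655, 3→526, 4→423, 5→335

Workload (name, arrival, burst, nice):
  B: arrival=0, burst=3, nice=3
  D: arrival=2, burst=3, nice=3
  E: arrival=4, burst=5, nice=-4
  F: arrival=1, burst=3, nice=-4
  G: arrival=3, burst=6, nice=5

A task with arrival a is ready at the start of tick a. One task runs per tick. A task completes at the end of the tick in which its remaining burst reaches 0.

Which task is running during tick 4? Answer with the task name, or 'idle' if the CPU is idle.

t=0: vr[B=0] → run B
t=1: vr[B=512/263 F=512/263] → run B
t=2: vr[B=1024/263 D=512/263 F=512/263] → run D
t=3: vr[B=1024/263 D=1024/263 F=512/263 G=512/263] → run F
t=4: vr[B=1024/263 D=1024/263 E=512/263 F=1549824/657763 G=512/263] → run E
t=5: vr[B=1024/263 D=1024/263 E=1549824/657763 F=1549824/657763 G=512/263] → run G
t=6: vr[B=1024/263 D=1024/263 E=1549824/657763 F=1549824/657763 G=440832/88105] → run E
t=7: vr[B=1024/263 D=1024/263 E=1819136/657763 F=1549824/657763 G=440832/88105] → run F
t=8: vr[B=1024/263 D=1024/263 E=1819136/657763 F=1819136/657763 G=440832/88105] → run E
t=9: vr[B=1024/263 D=1024/263 E=2088448/657763 F=1819136/657763 G=440832/88105] → run F
t=10: vr[B=1024/263 D=1024/263 E=2088448/657763 G=440832/88105] → run E
t=11: vr[B=1024/263 D=1024/263 E=2357760/657763 G=440832/88105] → run E
t=12: vr[B=1024/263 D=1024/263 G=440832/88105] → run B
t=13: vr[D=1024/263 G=440832/88105] → run D
t=14: vr[D=1536/263 G=440832/88105] → run G
t=15: vr[D=1536/263 G=710144/88105] → run D
t=16: vr[G=710144/88105] → run G
t=17: vr[G=979456/88105] → run G
t=18: vr[G=1248768/88105] → run G
t=19: vr[G=303616/17621] → run G
t=20: (idle)
t=21: (idle)
t=22: (idle)
t=23: (idle)

running at tick 4 = E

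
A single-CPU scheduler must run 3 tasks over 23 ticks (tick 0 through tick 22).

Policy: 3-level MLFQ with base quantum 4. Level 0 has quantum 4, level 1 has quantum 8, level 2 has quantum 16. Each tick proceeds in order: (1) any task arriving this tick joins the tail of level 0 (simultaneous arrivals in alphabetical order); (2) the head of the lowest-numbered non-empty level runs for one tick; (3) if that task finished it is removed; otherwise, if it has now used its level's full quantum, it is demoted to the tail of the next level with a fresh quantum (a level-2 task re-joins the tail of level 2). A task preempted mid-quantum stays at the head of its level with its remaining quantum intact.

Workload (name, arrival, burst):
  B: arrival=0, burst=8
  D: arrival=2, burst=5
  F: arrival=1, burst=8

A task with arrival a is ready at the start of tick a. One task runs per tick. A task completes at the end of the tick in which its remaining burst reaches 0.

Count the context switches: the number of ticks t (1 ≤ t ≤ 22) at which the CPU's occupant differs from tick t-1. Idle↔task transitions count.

context switches = 6

t=0: L0/L1/L2 = B/-/- → run B
t=1: L0/L1/L2 = BF/-/- → run B
t=2: L0/L1/L2 = BFD/-/- → run B
t=3: L0/L1/L2 = BFD/-/- → run B
t=4: L0/L1/L2 = FD/B/- → run F
t=5: L0/L1/L2 = FD/B/- → run F
t=6: L0/L1/L2 = FD/B/- → run F
t=7: L0/L1/L2 = FD/B/- → run F
t=8: L0/L1/L2 = D/BF/- → run D
t=9: L0/L1/L2 = D/BF/- → run D
t=10: L0/L1/L2 = D/BF/- → run D
t=11: L0/L1/L2 = D/BF/- → run D
t=12: L0/L1/L2 = -/BFD/- → run B
t=13: L0/L1/L2 = -/BFD/- → run B
t=14: L0/L1/L2 = -/BFD/- → run B
t=15: L0/L1/L2 = -/BFD/- → run B
t=16: L0/L1/L2 = -/FD/- → run F
t=17: L0/L1/L2 = -/FD/- → run F
t=18: L0/L1/L2 = -/FD/- → run F
t=19: L0/L1/L2 = -/FD/- → run F
t=20: L0/L1/L2 = -/D/- → run D
t=21: (idle)
t=22: (idle)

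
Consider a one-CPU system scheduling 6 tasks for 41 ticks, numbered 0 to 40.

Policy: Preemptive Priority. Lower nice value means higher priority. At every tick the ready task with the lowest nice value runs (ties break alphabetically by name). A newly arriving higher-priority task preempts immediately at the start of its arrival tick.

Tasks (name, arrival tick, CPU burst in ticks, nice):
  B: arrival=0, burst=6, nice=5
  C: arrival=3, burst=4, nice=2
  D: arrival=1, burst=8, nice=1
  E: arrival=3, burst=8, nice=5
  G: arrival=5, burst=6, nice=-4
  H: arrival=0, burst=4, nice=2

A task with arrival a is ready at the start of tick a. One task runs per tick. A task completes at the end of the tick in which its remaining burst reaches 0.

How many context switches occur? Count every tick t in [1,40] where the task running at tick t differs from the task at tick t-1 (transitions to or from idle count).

t=0: ready={B,H} → run H
t=1: ready={B,D,H} → run D
t=2: ready={B,D,H} → run D
t=3: ready={B,C,D,E,H} → run D
t=4: ready={B,C,D,E,H} → run D
t=5: ready={B,C,D,E,G,H} → run G
t=6: ready={B,C,D,E,G,H} → run G
t=7: ready={B,C,D,E,G,H} → run G
t=8: ready={B,C,D,E,G,H} → run G
t=9: ready={B,C,D,E,G,H} → run G
t=10: ready={B,C,D,E,G,H} → run G
t=11: ready={B,C,D,E,H} → run D
t=12: ready={B,C,D,E,H} → run D
t=13: ready={B,C,D,E,H} → run D
t=14: ready={B,C,D,E,H} → run D
t=15: ready={B,C,E,H} → run C
t=16: ready={B,C,E,H} → run C
t=17: ready={B,C,E,H} → run C
t=18: ready={B,C,E,H} → run C
t=19: ready={B,E,H} → run H
t=20: ready={B,E,H} → run H
t=21: ready={B,E,H} → run H
t=22: ready={B,E} → run B
t=23: ready={B,E} → run B
t=24: ready={B,E} → run B
t=25: ready={B,E} → run B
t=26: ready={B,E} → run B
t=27: ready={B,E} → run B
t=28: ready={E} → run E
t=29: ready={E} → run E
t=30: ready={E} → run E
t=31: ready={E} → run E
t=32: ready={E} → run E
t=33: ready={E} → run E
t=34: ready={E} → run E
t=35: ready={E} → run E
t=36: (idle)
t=37: (idle)
t=38: (idle)
t=39: (idle)
t=40: (idle)

context switches = 8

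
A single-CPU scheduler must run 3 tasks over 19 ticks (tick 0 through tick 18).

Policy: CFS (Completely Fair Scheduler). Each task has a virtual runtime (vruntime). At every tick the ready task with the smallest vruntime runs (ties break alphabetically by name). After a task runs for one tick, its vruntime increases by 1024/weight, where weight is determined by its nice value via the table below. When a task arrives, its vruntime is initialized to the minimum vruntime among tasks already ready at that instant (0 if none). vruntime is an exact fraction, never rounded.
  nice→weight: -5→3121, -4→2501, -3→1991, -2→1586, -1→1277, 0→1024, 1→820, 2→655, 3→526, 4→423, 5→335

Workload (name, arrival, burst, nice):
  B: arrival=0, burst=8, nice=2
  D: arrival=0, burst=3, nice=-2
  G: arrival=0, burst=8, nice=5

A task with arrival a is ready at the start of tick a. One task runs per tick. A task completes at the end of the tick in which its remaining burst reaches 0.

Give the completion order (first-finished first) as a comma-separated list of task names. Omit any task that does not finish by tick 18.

completion order = D, B, G

t=0: vr[B=0 D=0 G=0] → run B
t=1: vr[B=1024/655 D=0 G=0] → run D
t=2: vr[B=1024/655 D=512/793 G=0] → run G
t=3: vr[B=1024/655 D=512/793 G=1024/335] → run D
t=4: vr[B=1024/655 D=1024/793 G=1024/335] → run D
t=5: vr[B=1024/655 G=1024/335] → run B
t=6: vr[B=2048/655 G=1024/335] → run G
t=7: vr[B=2048/655 G=2048/335] → run B
t=8: vr[B=3072/655 G=2048/335] → run B
t=9: vr[B=4096/655 G=2048/335] → run G
t=10: vr[B=4096/655 G=3072/335] → run B
t=11: vr[B=1024/131 G=3072/335] → run B
t=12: vr[B=6144/655 G=3072/335] → run G
t=13: vr[B=6144/655 G=4096/335] → run B
t=14: vr[B=7168/655 G=4096/335] → run B
t=15: vr[G=4096/335] → run G
t=16: vr[G=1024/67] → run G
t=17: vr[G=6144/335] → run G
t=18: vr[G=7168/335] → run G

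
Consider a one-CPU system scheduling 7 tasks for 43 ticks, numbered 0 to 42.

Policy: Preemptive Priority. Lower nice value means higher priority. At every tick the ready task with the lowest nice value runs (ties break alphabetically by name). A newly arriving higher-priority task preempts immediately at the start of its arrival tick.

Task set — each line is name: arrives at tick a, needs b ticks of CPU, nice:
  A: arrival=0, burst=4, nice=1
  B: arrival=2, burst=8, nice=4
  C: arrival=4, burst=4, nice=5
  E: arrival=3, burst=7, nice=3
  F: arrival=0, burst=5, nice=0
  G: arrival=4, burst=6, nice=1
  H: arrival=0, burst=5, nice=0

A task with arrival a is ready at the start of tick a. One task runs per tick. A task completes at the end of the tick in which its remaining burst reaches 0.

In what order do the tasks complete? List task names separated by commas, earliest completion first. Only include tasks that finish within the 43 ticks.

completion order = F, H, A, G, E, B, C

t=0: ready={A,F,H} → run F
t=1: ready={A,F,H} → run F
t=2: ready={A,B,F,H} → run F
t=3: ready={A,B,E,F,H} → run F
t=4: ready={A,B,C,E,F,G,H} → run F
t=5: ready={A,B,C,E,G,H} → run H
t=6: ready={A,B,C,E,G,H} → run H
t=7: ready={A,B,C,E,G,H} → run H
t=8: ready={A,B,C,E,G,H} → run H
t=9: ready={A,B,C,E,G,H} → run H
t=10: ready={A,B,C,E,G} → run A
t=11: ready={A,B,C,E,G} → run A
t=12: ready={A,B,C,E,G} → run A
t=13: ready={A,B,C,E,G} → run A
t=14: ready={B,C,E,G} → run G
t=15: ready={B,C,E,G} → run G
t=16: ready={B,C,E,G} → run G
t=17: ready={B,C,E,G} → run G
t=18: ready={B,C,E,G} → run G
t=19: ready={B,C,E,G} → run G
t=20: ready={B,C,E} → run E
t=21: ready={B,C,E} → run E
t=22: ready={B,C,E} → run E
t=23: ready={B,C,E} → run E
t=24: ready={B,C,E} → run E
t=25: ready={B,C,E} → run E
t=26: ready={B,C,E} → run E
t=27: ready={B,C} → run B
t=28: ready={B,C} → run B
t=29: ready={B,C} → run B
t=30: ready={B,C} → run B
t=31: ready={B,C} → run B
t=32: ready={B,C} → run B
t=33: ready={B,C} → run B
t=34: ready={B,C} → run B
t=35: ready={C} → run C
t=36: ready={C} → run C
t=37: ready={C} → run C
t=38: ready={C} → run C
t=39: (idle)
t=40: (idle)
t=41: (idle)
t=42: (idle)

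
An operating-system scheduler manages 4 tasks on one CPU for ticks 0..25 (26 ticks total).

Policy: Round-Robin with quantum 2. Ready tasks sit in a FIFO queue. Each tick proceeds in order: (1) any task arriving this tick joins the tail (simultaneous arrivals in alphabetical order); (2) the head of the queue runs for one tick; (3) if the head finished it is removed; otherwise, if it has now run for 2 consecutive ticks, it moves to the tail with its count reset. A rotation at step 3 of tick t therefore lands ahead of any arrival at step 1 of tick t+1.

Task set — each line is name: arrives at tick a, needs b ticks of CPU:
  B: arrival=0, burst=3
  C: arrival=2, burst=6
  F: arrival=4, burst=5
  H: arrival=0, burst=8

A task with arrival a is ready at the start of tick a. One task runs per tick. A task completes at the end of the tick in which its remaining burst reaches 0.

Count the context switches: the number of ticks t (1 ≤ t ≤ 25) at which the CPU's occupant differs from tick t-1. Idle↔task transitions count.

t=0: queue=[B,H] q_used=0 → run B
t=1: queue=[B,H] q_used=1 → run B
t=2: queue=[H,B,C] q_used=0 → run H
t=3: queue=[H,B,C] q_used=1 → run H
t=4: queue=[B,C,H,F] q_used=0 → run B
t=5: queue=[C,H,F] q_used=0 → run C
t=6: queue=[C,H,F] q_used=1 → run C
t=7: queue=[H,F,C] q_used=0 → run H
t=8: queue=[H,F,C] q_used=1 → run H
t=9: queue=[F,C,H] q_used=0 → run F
t=10: queue=[F,C,H] q_used=1 → run F
t=11: queue=[C,H,F] q_used=0 → run C
t=12: queue=[C,H,F] q_used=1 → run C
t=13: queue=[H,F,C] q_used=0 → run H
t=14: queue=[H,F,C] q_used=1 → run H
t=15: queue=[F,C,H] q_used=0 → run F
t=16: queue=[F,C,H] q_used=1 → run F
t=17: queue=[C,H,F] q_used=0 → run C
t=18: queue=[C,H,F] q_used=1 → run C
t=19: queue=[H,F] q_used=0 → run H
t=20: queue=[H,F] q_used=1 → run H
t=21: queue=[F] q_used=0 → run F
t=22: (idle)
t=23: (idle)
t=24: (idle)
t=25: (idle)

context switches = 12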